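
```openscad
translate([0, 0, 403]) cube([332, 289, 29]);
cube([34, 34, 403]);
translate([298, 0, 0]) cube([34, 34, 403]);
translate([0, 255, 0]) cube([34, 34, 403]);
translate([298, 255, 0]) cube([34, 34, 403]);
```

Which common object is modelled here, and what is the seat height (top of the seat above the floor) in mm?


A stool. The seat height is 432 mm.

A 332×289×29 slab at z = 403 on four corner posts — a stool. The seat top is 403 + 29 = 432 mm.


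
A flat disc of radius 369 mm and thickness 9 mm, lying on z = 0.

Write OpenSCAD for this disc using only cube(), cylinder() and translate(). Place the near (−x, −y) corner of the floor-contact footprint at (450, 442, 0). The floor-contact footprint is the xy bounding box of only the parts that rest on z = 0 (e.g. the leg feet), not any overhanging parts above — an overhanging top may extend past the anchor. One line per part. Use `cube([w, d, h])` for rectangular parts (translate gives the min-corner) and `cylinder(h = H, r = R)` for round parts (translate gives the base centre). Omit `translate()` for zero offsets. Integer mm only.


translate([819, 811, 0]) cylinder(h = 9, r = 369);


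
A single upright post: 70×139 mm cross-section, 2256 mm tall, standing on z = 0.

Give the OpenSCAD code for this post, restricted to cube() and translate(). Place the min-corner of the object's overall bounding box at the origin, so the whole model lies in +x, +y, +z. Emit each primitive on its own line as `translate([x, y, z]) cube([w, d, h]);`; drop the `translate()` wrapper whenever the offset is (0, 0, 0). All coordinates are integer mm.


cube([70, 139, 2256]);


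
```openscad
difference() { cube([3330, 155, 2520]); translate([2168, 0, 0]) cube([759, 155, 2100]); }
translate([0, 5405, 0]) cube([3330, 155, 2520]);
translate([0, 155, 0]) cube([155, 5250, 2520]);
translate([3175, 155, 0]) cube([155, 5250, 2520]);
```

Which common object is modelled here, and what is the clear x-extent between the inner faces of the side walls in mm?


A single room. The interior width is 3020 mm.

Four walls enclosing a rectangle with a door in the front wall — a room. Outside width 3330 minus two 155 mm walls gives 3020 mm.


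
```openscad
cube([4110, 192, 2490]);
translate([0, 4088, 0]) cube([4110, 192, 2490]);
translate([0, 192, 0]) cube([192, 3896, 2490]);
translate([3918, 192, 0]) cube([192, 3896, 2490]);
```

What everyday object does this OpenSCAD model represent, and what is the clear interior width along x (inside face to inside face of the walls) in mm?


A house (or room) frame. The interior width is 3726 mm.

Four 2490 mm walls enclosing a rectangle with no floor or roof — a room or house frame. Outside width is 4110 mm and wall thickness is 192 mm, so the interior width is 4110 − 2 × 192 = 3726 mm.


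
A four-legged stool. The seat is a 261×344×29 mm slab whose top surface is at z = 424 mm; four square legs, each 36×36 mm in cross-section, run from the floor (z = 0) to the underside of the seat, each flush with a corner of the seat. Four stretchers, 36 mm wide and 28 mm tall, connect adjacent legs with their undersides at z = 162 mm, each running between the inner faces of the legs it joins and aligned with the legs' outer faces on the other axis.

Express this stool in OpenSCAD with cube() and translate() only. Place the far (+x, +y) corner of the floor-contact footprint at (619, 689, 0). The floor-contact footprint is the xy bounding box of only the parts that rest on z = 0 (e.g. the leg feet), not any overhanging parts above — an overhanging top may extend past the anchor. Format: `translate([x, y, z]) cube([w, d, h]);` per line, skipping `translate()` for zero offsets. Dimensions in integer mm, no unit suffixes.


translate([358, 345, 395]) cube([261, 344, 29]);
translate([358, 345, 0]) cube([36, 36, 395]);
translate([583, 345, 0]) cube([36, 36, 395]);
translate([358, 653, 0]) cube([36, 36, 395]);
translate([583, 653, 0]) cube([36, 36, 395]);
translate([394, 345, 162]) cube([189, 36, 28]);
translate([394, 653, 162]) cube([189, 36, 28]);
translate([358, 381, 162]) cube([36, 272, 28]);
translate([583, 381, 162]) cube([36, 272, 28]);


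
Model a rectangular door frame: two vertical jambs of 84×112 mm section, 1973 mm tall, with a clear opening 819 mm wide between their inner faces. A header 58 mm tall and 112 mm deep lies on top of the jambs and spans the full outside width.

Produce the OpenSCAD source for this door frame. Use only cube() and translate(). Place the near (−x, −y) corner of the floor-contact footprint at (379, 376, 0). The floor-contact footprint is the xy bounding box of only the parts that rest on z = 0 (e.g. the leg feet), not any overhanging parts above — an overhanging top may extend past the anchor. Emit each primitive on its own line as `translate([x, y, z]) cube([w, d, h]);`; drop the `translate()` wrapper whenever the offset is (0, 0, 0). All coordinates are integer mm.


translate([379, 376, 0]) cube([84, 112, 1973]);
translate([1282, 376, 0]) cube([84, 112, 1973]);
translate([379, 376, 1973]) cube([987, 112, 58]);


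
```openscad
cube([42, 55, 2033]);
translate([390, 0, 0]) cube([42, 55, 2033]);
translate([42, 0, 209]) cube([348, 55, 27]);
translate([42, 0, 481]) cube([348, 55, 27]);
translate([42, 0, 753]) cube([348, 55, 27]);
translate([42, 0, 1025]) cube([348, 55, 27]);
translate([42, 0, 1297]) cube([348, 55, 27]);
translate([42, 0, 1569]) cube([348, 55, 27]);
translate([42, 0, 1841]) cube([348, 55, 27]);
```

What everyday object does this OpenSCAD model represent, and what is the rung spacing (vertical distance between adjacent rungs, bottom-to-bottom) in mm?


A ladder. The rung spacing is 272 mm.

Two tall 42×55 posts with 7 short bars between them — a ladder. Adjacent rungs sit at z = 209 and z = 481, so the spacing is 481 − 209 = 272 mm.


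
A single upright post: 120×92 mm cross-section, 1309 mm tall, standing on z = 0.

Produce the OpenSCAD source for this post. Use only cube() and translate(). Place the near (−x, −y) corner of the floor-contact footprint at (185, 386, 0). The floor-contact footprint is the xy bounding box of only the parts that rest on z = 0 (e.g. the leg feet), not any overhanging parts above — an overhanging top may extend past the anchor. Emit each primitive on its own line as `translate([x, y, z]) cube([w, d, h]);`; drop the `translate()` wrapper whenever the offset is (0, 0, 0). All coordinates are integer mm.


translate([185, 386, 0]) cube([120, 92, 1309]);


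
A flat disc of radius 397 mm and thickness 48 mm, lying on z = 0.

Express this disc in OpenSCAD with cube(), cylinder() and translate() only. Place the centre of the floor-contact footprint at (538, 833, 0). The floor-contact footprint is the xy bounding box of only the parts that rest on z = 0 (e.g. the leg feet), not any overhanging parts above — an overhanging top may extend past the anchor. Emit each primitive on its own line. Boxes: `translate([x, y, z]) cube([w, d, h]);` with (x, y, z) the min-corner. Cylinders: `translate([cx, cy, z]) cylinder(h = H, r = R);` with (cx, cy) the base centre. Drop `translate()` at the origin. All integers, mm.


translate([538, 833, 0]) cylinder(h = 48, r = 397);


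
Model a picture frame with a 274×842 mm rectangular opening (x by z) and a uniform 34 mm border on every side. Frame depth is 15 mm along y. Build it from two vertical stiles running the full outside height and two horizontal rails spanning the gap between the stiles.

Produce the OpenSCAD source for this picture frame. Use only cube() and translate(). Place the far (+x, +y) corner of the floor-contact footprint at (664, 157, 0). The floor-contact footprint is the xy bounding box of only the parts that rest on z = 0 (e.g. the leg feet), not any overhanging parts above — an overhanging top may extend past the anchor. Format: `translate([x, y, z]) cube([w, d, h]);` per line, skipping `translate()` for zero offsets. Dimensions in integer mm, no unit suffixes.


translate([322, 142, 0]) cube([34, 15, 910]);
translate([630, 142, 0]) cube([34, 15, 910]);
translate([356, 142, 0]) cube([274, 15, 34]);
translate([356, 142, 876]) cube([274, 15, 34]);


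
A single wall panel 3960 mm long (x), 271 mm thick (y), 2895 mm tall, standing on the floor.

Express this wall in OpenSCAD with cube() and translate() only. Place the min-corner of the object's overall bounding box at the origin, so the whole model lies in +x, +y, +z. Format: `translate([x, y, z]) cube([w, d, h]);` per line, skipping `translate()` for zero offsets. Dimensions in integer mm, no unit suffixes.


cube([3960, 271, 2895]);


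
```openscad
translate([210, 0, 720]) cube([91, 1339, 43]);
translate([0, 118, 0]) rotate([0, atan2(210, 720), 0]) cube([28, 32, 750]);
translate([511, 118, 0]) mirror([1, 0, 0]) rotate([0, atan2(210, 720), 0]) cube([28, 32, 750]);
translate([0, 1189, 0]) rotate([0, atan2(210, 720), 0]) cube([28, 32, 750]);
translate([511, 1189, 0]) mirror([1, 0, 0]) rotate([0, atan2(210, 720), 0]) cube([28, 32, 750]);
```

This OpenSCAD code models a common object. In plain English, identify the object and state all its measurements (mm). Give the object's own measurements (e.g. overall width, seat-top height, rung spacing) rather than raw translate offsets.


A sawhorse. A 91×1339×43 mm beam (x, y, z) sits on two A-frame leg pairs. Each pair is two raked legs of 28×32 mm section (32 mm along y) splaying symmetrically in x. Each leg rises 720 mm vertically over 210 mm of horizontal reach and is 750 mm long along its own axis. Every leg's outer bottom edge rests on the floor and its outer top edge meets a bottom edge of the beam — the left legs (tilting toward +x) meet the beam's −x bottom edge, the right legs (their mirror images, tilting toward −x) meet its +x bottom edge — so the leg tops tuck under the beam, the beam's underside is 720 mm above the floor, and the feet are 511 mm apart outside-to-outside with the beam centred between them. The two leg pairs are set in 118 mm from either end of the beam.


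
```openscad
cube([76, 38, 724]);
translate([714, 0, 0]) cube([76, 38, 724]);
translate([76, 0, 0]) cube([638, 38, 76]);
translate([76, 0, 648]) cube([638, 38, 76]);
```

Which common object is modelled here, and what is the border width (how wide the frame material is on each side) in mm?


A picture frame. The border width is 76 mm.

Four thin pieces enclosing a rectangular opening — a picture frame. The two full-height stiles are 724 mm tall; the top rail sits at z = 648 and is 76 mm tall, so the border above the opening is 724 − 648 = 76 mm, matching the stile x-width.


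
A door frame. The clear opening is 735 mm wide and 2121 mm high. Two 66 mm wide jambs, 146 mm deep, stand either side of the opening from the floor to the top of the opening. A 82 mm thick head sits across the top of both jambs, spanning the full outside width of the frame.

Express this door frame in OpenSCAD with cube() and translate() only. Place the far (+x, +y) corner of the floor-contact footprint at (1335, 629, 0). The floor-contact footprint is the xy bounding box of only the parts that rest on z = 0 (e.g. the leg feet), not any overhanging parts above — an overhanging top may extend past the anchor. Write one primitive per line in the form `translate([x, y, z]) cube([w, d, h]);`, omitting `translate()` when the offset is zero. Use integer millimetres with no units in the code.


translate([468, 483, 0]) cube([66, 146, 2121]);
translate([1269, 483, 0]) cube([66, 146, 2121]);
translate([468, 483, 2121]) cube([867, 146, 82]);


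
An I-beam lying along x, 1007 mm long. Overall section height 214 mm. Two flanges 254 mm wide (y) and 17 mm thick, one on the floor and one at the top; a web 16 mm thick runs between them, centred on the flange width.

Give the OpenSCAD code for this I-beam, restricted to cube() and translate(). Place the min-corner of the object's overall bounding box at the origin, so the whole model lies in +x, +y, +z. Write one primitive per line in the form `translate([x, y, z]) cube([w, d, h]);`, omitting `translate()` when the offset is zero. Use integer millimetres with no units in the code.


cube([1007, 254, 17]);
translate([0, 119, 17]) cube([1007, 16, 180]);
translate([0, 0, 197]) cube([1007, 254, 17]);


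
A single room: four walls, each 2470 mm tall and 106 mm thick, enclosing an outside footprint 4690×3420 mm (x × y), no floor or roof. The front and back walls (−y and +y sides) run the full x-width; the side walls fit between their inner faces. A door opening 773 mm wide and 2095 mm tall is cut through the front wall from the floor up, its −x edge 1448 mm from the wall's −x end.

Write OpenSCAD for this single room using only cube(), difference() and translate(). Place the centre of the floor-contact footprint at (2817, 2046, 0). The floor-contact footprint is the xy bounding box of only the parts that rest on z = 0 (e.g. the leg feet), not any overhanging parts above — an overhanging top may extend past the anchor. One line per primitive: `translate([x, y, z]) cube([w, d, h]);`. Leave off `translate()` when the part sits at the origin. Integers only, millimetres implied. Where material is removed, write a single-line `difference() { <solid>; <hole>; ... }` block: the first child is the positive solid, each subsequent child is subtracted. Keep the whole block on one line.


difference() { translate([472, 336, 0]) cube([4690, 106, 2470]); translate([1920, 336, 0]) cube([773, 106, 2095]); }
translate([472, 3650, 0]) cube([4690, 106, 2470]);
translate([472, 442, 0]) cube([106, 3208, 2470]);
translate([5056, 442, 0]) cube([106, 3208, 2470]);


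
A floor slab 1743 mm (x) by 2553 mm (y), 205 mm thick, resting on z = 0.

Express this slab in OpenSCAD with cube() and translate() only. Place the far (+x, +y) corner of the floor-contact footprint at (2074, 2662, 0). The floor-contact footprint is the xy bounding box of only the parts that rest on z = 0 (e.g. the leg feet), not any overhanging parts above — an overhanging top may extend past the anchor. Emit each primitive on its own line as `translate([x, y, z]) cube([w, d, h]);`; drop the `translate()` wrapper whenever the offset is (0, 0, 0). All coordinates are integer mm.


translate([331, 109, 0]) cube([1743, 2553, 205]);


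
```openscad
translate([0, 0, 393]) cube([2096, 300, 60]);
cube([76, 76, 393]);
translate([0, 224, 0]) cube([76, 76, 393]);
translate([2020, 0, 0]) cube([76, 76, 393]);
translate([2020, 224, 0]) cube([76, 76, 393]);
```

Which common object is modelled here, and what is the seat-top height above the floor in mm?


A bench. The seat-top height is 453 mm.

A long slab on four corner posts — a bench. The slab sits at z = 393 with thickness 60, so the top is 393 + 60 = 453 mm.


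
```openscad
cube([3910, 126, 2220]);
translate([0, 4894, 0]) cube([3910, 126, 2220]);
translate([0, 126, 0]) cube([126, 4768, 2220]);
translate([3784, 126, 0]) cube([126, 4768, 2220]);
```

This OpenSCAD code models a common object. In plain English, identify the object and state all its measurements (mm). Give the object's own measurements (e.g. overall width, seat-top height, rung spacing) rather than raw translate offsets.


The wall frame of a small rectangular building: four walls, each 2220 mm tall and 126 mm thick, enclosing a footprint 3910 mm (x) by 5020 mm (y) outside-to-outside, with no floor or roof. The front and back walls (the −y and +y sides) span the full width; the two side walls fit between them.


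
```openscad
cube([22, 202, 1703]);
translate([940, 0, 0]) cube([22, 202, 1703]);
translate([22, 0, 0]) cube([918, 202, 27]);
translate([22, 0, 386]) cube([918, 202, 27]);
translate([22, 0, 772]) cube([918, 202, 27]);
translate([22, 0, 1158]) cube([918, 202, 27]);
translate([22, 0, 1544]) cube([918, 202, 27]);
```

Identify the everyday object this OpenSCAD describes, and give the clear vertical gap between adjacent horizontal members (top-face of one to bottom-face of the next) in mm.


A bookshelf. The clear shelf gap is 359 mm.

Two tall side panels with 5 horizontal boards between them — a bookshelf. The first two shelf undersides are at z = 0 and z = 386; with shelf thickness 27, the clear gap is 386 − 0 − 27 = 359 mm.


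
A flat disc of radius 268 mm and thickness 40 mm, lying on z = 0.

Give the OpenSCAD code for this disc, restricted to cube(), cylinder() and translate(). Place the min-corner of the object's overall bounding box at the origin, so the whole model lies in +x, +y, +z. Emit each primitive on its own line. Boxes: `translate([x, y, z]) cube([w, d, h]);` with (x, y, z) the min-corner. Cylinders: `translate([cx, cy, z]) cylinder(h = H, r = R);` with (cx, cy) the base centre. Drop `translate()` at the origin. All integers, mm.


translate([268, 268, 0]) cylinder(h = 40, r = 268);


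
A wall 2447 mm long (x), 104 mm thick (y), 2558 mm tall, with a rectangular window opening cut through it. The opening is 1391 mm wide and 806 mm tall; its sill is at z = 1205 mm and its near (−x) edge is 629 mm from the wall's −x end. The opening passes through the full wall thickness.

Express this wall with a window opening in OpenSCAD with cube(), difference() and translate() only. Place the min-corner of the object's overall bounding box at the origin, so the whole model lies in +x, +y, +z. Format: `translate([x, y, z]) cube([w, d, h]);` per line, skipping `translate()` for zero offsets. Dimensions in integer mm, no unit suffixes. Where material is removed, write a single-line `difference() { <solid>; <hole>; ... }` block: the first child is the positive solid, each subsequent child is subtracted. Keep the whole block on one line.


difference() { cube([2447, 104, 2558]); translate([629, 0, 1205]) cube([1391, 104, 806]); }


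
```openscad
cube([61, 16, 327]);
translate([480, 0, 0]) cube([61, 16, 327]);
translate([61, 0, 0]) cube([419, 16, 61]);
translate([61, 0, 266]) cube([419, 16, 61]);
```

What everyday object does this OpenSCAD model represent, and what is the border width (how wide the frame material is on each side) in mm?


A picture frame. The border width is 61 mm.

Four thin pieces enclosing a rectangular opening — a picture frame. The two full-height stiles are 327 mm tall; the top rail sits at z = 266 and is 61 mm tall, so the border above the opening is 327 − 266 = 61 mm, matching the stile x-width.


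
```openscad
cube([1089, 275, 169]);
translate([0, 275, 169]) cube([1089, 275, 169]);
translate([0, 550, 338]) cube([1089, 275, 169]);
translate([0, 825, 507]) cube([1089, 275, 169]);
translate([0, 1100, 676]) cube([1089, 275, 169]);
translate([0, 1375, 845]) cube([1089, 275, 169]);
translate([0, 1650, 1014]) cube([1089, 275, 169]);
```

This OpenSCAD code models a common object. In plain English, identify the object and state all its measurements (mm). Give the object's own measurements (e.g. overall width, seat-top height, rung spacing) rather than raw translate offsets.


A straight staircase of 7 solid steps. Each step is 1089 mm wide (x), 275 mm deep (y, the going) and 169 mm tall (the rise). The first step rests on the floor; each subsequent step sits one going further in +y and one rise higher in +z, directly behind and above the previous step with no overlap.


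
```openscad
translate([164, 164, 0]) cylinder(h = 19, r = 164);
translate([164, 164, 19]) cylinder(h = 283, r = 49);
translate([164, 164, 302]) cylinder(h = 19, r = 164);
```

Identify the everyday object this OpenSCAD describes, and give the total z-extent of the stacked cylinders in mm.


A spool. The overall height is 321 mm.

Three coaxial cylinders, large–small–large — a spool. Two 19 mm flanges and a 283 mm core give 19 + 283 + 19 = 321 mm.


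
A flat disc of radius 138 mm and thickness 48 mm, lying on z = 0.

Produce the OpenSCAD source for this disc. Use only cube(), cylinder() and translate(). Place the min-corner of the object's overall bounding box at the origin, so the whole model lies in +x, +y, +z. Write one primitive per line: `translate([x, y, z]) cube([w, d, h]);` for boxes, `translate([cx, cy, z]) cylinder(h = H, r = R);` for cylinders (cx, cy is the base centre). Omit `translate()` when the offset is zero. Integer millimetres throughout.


translate([138, 138, 0]) cylinder(h = 48, r = 138);


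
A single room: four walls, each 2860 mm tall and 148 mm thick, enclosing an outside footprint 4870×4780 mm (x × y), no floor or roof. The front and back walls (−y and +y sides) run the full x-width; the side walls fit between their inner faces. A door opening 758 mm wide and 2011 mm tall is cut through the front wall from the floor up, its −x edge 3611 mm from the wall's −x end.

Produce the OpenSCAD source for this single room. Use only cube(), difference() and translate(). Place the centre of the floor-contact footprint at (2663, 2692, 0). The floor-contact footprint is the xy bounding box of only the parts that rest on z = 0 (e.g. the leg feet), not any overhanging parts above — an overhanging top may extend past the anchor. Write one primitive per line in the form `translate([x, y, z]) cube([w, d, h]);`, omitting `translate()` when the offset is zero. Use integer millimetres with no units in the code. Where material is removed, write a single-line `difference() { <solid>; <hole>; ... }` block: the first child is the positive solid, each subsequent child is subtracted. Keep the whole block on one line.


difference() { translate([228, 302, 0]) cube([4870, 148, 2860]); translate([3839, 302, 0]) cube([758, 148, 2011]); }
translate([228, 4934, 0]) cube([4870, 148, 2860]);
translate([228, 450, 0]) cube([148, 4484, 2860]);
translate([4950, 450, 0]) cube([148, 4484, 2860]);


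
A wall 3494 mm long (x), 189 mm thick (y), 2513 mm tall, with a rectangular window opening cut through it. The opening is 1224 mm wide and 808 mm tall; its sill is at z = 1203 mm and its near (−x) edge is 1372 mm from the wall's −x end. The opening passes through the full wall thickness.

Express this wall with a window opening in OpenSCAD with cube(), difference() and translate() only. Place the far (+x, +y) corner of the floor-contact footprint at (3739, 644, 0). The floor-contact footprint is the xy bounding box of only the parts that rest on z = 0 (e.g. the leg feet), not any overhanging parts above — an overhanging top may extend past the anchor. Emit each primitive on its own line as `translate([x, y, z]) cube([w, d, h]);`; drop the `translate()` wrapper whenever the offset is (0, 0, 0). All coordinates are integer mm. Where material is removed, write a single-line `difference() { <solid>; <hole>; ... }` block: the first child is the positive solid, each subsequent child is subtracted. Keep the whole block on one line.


difference() { translate([245, 455, 0]) cube([3494, 189, 2513]); translate([1617, 455, 1203]) cube([1224, 189, 808]); }


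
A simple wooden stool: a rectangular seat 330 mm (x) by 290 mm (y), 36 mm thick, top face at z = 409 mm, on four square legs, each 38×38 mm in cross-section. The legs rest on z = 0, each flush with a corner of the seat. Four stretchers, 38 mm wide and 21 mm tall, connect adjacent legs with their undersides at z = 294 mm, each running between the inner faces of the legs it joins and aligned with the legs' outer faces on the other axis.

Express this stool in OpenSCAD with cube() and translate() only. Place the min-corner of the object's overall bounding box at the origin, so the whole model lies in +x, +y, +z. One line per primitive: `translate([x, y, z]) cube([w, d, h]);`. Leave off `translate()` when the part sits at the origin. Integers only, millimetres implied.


translate([0, 0, 373]) cube([330, 290, 36]);
cube([38, 38, 373]);
translate([292, 0, 0]) cube([38, 38, 373]);
translate([0, 252, 0]) cube([38, 38, 373]);
translate([292, 252, 0]) cube([38, 38, 373]);
translate([38, 0, 294]) cube([254, 38, 21]);
translate([38, 252, 294]) cube([254, 38, 21]);
translate([0, 38, 294]) cube([38, 214, 21]);
translate([292, 38, 294]) cube([38, 214, 21]);


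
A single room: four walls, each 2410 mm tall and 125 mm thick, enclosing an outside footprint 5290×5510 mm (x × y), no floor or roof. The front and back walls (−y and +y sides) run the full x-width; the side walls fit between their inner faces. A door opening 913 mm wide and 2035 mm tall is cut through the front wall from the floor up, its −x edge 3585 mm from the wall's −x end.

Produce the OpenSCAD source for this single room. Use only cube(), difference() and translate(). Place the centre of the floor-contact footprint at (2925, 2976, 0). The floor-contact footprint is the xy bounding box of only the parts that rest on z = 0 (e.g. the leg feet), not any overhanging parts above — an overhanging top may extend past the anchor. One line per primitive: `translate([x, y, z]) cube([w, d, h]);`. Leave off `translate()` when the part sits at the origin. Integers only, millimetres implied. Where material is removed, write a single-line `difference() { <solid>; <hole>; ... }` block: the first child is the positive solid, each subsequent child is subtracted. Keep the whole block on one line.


difference() { translate([280, 221, 0]) cube([5290, 125, 2410]); translate([3865, 221, 0]) cube([913, 125, 2035]); }
translate([280, 5606, 0]) cube([5290, 125, 2410]);
translate([280, 346, 0]) cube([125, 5260, 2410]);
translate([5445, 346, 0]) cube([125, 5260, 2410]);


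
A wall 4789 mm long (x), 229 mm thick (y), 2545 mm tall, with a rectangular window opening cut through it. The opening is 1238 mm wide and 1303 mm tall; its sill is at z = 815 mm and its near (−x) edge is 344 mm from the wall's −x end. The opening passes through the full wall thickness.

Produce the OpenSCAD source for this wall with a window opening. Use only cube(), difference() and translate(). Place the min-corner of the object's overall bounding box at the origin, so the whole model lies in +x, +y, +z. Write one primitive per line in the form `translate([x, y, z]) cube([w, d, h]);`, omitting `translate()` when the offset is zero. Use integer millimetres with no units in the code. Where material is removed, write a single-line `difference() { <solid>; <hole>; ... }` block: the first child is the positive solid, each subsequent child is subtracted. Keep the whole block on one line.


difference() { cube([4789, 229, 2545]); translate([344, 0, 815]) cube([1238, 229, 1303]); }


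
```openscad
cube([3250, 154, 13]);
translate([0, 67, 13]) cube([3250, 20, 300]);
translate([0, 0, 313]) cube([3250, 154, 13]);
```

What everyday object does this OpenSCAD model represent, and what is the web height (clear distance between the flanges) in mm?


An I-beam. The web height is 300 mm.

Two wide flanges with a thin centred web — an I-beam. Overall 326 mm minus two 13 mm flanges gives a web of 326 − 2·13 = 300 mm.


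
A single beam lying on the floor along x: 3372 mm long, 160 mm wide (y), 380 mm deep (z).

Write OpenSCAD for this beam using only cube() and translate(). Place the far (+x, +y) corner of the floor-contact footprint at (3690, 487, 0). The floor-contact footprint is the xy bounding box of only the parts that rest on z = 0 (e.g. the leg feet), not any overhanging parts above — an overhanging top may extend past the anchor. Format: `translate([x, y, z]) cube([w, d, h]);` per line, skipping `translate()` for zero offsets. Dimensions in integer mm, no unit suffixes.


translate([318, 327, 0]) cube([3372, 160, 380]);


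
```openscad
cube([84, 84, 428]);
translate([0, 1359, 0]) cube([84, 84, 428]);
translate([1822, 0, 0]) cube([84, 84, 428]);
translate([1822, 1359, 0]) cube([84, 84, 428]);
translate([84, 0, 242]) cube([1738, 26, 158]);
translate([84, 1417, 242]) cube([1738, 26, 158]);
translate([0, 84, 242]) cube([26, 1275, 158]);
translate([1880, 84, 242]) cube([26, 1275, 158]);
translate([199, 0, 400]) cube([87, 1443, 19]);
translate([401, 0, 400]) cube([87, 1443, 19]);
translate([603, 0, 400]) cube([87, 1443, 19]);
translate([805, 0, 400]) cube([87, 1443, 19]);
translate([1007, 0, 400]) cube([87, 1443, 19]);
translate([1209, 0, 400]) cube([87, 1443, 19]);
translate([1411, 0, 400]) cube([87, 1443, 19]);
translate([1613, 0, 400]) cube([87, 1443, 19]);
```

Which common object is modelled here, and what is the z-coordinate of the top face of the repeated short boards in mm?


A bed frame. The slat-top height is 419 mm.

Four posts, four rails, and a row of slats — a bed frame. Slats sit on the rails at z = 242 + 158 = 400; with slat thickness 19, the top is 419 mm.


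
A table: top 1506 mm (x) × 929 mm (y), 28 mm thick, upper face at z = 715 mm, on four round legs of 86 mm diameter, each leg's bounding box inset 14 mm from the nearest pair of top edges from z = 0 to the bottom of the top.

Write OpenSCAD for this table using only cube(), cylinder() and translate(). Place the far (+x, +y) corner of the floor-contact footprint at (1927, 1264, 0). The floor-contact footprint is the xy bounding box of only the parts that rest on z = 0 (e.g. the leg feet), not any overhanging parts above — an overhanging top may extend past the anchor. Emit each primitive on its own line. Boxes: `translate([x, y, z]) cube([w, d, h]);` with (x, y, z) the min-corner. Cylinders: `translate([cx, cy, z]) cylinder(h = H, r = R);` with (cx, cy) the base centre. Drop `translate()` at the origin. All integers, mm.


translate([435, 349, 687]) cube([1506, 929, 28]);
translate([492, 406, 0]) cylinder(h = 687, r = 43);
translate([1884, 406, 0]) cylinder(h = 687, r = 43);
translate([492, 1221, 0]) cylinder(h = 687, r = 43);
translate([1884, 1221, 0]) cylinder(h = 687, r = 43);


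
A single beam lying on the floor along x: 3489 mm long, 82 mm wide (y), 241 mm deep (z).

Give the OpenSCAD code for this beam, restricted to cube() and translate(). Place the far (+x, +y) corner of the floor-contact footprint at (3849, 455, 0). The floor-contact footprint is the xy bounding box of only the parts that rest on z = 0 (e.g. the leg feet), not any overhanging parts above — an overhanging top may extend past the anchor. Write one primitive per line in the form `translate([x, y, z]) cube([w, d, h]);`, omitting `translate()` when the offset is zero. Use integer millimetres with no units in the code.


translate([360, 373, 0]) cube([3489, 82, 241]);


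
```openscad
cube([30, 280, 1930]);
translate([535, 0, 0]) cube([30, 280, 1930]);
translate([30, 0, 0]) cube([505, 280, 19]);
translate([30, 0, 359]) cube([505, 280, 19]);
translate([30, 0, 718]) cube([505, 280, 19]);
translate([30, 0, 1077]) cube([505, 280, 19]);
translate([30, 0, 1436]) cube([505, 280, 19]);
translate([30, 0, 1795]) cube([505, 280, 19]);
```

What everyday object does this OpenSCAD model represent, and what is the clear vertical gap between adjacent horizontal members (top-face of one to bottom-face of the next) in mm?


A bookshelf. The clear shelf gap is 340 mm.

Two tall side panels with 6 horizontal boards between them — a bookshelf. The first two shelf undersides are at z = 0 and z = 359; with shelf thickness 19, the clear gap is 359 − 0 − 19 = 340 mm.


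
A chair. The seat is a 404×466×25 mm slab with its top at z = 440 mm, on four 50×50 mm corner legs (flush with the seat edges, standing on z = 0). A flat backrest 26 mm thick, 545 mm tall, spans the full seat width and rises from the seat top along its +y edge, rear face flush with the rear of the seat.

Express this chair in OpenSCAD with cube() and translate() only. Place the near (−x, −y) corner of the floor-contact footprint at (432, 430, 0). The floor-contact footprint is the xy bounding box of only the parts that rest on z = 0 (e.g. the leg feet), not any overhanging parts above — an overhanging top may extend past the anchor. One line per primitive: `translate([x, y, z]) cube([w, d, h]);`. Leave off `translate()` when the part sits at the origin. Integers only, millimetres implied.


// leg_h = 440 - 25 = 415
translate([432, 430, 415]) cube([404, 466, 25]);
translate([432, 430, 0]) cube([50, 50, 415]);
translate([786, 430, 0]) cube([50, 50, 415]);
translate([432, 846, 0]) cube([50, 50, 415]);
translate([786, 846, 0]) cube([50, 50, 415]);
translate([432, 870, 440]) cube([404, 26, 545]);


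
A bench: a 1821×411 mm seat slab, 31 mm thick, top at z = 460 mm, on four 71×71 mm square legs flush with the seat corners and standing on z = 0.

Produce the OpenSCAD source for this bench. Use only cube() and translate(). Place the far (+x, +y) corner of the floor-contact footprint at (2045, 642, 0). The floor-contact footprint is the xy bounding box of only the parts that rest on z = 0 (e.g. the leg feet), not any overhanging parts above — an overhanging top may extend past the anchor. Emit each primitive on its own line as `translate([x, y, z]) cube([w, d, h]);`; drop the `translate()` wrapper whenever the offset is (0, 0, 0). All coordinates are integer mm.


// leg_h = 460 − 31 = 429
translate([224, 231, 429]) cube([1821, 411, 31]);
translate([224, 231, 0]) cube([71, 71, 429]);
translate([224, 571, 0]) cube([71, 71, 429]);
translate([1974, 231, 0]) cube([71, 71, 429]);
translate([1974, 571, 0]) cube([71, 71, 429]);


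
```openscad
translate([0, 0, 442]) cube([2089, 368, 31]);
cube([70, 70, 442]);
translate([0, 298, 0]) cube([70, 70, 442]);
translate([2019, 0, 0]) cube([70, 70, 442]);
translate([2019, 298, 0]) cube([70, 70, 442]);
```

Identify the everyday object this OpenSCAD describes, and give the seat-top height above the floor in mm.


A bench. The seat-top height is 473 mm.

A long slab on four corner posts — a bench. The slab sits at z = 442 with thickness 31, so the top is 442 + 31 = 473 mm.


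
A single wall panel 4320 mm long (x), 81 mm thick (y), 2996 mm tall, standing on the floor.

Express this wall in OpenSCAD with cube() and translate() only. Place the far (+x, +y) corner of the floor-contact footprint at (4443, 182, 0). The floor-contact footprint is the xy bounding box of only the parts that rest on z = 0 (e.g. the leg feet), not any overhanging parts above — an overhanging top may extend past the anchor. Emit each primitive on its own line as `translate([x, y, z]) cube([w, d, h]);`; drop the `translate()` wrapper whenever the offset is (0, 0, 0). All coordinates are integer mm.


translate([123, 101, 0]) cube([4320, 81, 2996]);


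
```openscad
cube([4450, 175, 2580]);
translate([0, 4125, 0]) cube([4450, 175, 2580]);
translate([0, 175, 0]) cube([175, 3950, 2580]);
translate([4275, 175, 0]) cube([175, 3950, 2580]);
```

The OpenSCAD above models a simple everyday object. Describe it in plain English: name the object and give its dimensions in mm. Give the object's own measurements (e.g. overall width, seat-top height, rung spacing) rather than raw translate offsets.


The wall frame of a small rectangular building: four walls, each 2580 mm tall and 175 mm thick, enclosing a footprint 4450 mm (x) by 4300 mm (y) outside-to-outside, with no floor or roof. The front and back walls (the −y and +y sides) span the full width; the two side walls fit between them.


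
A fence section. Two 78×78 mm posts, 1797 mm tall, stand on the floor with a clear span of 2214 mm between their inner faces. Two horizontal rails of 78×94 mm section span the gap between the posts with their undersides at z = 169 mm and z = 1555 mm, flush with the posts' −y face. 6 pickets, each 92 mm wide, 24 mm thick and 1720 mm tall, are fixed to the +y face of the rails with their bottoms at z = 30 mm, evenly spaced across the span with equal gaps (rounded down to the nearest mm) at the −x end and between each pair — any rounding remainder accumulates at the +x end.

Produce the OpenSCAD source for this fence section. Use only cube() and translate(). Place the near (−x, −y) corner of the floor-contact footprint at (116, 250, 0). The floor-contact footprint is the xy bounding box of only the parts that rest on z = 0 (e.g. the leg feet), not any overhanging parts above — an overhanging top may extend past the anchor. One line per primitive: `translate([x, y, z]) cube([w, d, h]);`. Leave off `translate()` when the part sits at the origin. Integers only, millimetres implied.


translate([116, 250, 0]) cube([78, 78, 1797]);
translate([2408, 250, 0]) cube([78, 78, 1797]);
translate([194, 250, 169]) cube([2214, 78, 94]);
translate([194, 250, 1555]) cube([2214, 78, 94]);
translate([431, 328, 30]) cube([92, 24, 1720]);
translate([760, 328, 30]) cube([92, 24, 1720]);
translate([1089, 328, 30]) cube([92, 24, 1720]);
translate([1418, 328, 30]) cube([92, 24, 1720]);
translate([1747, 328, 30]) cube([92, 24, 1720]);
translate([2076, 328, 30]) cube([92, 24, 1720]);


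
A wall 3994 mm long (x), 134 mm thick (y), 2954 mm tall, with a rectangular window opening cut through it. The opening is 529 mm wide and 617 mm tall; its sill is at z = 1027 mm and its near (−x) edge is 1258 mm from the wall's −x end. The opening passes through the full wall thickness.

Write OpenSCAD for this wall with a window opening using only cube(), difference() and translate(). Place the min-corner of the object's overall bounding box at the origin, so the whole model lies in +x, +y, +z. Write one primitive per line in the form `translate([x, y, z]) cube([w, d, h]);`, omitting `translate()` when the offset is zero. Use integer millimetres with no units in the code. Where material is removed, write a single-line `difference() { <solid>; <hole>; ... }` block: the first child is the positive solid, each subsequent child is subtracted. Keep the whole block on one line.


difference() { cube([3994, 134, 2954]); translate([1258, 0, 1027]) cube([529, 134, 617]); }


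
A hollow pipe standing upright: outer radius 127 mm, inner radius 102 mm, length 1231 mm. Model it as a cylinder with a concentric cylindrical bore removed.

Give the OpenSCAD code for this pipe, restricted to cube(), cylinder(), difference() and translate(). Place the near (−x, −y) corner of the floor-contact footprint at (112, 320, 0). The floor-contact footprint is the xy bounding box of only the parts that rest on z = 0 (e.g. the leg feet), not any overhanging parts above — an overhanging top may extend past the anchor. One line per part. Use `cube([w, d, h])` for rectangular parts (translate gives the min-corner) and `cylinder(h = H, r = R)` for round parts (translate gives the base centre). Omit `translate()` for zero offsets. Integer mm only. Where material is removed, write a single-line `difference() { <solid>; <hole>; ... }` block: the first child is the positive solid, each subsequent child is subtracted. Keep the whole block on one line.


difference() { translate([239, 447, 0]) cylinder(h = 1231, r = 127); translate([239, 447, 0]) cylinder(h = 1231, r = 102); }


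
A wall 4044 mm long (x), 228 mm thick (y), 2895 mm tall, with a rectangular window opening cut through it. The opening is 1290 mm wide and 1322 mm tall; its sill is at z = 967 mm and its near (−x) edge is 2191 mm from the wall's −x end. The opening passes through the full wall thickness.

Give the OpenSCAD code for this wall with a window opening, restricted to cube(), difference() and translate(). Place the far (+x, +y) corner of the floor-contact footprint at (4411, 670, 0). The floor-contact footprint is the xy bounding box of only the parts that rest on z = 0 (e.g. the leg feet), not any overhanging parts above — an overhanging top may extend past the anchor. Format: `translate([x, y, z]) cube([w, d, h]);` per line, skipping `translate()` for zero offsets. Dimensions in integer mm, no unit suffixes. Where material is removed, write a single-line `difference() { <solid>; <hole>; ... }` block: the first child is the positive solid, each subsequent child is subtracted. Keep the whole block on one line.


difference() { translate([367, 442, 0]) cube([4044, 228, 2895]); translate([2558, 442, 967]) cube([1290, 228, 1322]); }


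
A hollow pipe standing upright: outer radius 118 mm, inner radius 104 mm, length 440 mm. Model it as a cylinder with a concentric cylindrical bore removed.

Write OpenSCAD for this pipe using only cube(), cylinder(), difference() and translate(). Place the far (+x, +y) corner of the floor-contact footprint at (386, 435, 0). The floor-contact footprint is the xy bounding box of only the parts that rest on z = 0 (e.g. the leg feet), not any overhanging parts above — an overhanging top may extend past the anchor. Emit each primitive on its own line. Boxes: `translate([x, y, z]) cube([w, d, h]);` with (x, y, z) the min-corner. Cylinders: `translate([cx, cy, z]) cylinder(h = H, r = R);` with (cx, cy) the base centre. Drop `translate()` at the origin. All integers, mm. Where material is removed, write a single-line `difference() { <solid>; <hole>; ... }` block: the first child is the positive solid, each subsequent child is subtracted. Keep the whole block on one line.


difference() { translate([268, 317, 0]) cylinder(h = 440, r = 118); translate([268, 317, 0]) cylinder(h = 440, r = 104); }
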